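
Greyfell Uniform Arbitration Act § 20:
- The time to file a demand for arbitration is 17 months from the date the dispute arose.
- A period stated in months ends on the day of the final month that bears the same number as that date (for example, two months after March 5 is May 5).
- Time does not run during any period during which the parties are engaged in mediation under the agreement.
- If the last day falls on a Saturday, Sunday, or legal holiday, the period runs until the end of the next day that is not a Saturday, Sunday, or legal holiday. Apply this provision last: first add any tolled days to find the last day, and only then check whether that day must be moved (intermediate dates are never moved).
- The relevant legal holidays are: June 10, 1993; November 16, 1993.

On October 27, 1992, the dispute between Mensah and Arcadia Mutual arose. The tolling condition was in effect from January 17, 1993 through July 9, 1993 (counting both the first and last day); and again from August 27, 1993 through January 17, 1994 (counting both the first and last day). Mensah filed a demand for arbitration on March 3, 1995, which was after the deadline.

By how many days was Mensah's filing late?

17 months after October 27, 1992 is March 27, 1994.
From January 17, 1993 through July 9, 1993 inclusive is 174 days; tolling adds 174 days: March 27, 1994 + 174 days = September 17, 1994.
From August 27, 1993 through January 17, 1994 inclusive is 144 days; tolling adds 144 days: September 17, 1994 + 144 days = February 8, 1995.
February 8, 1995 is a Wednesday and not a legal holiday, so no extension applies.
The deadline is February 8, 1995; from February 8, 1995 to March 3, 1995 is 23 days.

23 days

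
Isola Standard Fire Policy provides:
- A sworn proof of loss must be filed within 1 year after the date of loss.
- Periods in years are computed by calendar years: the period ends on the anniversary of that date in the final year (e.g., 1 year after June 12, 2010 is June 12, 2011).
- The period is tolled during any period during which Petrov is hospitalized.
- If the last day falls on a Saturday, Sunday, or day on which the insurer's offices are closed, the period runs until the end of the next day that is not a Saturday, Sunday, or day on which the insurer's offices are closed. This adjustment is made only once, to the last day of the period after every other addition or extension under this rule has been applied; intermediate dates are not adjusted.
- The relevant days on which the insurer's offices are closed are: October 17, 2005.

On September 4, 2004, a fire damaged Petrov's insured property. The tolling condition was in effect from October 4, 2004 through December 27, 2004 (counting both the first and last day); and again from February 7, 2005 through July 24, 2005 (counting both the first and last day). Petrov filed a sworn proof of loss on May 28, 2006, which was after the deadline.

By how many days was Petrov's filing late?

1 year after September 4, 2004 is September 4, 2005.
From October 4, 2004 through December 27, 2004 inclusive is 85 days; tolling adds 85 days: September 4, 2005 + 85 days = November 28, 2005.
From February 7, 2005 through July 24, 2005 inclusive is 168 days; tolling adds 168 days: November 28, 2005 + 168 days = May 15, 2006.
May 15, 2006 is a Monday and not a day on which the insurer's offices are closed, so no extension applies.
The deadline is May 15, 2006; from May 15, 2006 to May 28, 2006 is 13 days.

13 days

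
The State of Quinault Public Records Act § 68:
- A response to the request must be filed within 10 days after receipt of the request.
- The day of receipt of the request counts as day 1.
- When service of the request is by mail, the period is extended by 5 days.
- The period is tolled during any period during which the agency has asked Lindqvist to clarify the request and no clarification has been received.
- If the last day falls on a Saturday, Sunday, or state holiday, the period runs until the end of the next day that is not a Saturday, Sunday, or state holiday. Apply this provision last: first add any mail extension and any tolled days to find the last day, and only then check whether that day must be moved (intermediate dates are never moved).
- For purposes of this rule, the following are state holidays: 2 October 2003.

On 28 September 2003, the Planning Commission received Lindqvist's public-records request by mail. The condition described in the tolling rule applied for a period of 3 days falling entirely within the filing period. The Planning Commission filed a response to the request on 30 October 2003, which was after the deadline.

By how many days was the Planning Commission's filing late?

15 days

Counting 28 September 2003 as day 1, day 10 is October 7, 2003.
Service was by mail, adding 5 days: October 7, 2003 + 5 days = October 12, 2003.
Tolling adds 3 days: October 12, 2003 + 3 days = October 15, 2003.
October 15, 2003 is a Wednesday and not a state holiday, so no extension applies.
The deadline is October 15, 2003; from October 15, 2003 to October 30, 2003 is 15 days.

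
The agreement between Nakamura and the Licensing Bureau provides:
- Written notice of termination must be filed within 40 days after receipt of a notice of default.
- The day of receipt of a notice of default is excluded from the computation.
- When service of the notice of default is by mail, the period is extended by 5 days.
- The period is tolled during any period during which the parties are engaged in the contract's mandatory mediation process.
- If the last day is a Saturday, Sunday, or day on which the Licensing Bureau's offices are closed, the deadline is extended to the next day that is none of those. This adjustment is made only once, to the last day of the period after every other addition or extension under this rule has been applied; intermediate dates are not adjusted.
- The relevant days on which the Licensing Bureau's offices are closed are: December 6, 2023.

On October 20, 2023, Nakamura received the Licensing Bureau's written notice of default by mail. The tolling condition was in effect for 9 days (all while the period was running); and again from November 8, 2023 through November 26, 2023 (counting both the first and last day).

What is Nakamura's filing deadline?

January 1, 2024

40 days after October 20, 2023 is November 29, 2023.
Service was by mail, adding 5 days: November 29, 2023 + 5 days = December 4, 2023.
Tolling adds 9 days: December 4, 2023 + 9 days = December 13, 2023.
From November 8, 2023 through November 26, 2023 inclusive is 19 days; tolling adds 19 days: December 13, 2023 + 19 days = January 1, 2024.
January 1, 2024 is a Monday and not a day on which the Licensing Bureau's offices are closed, so no extension applies.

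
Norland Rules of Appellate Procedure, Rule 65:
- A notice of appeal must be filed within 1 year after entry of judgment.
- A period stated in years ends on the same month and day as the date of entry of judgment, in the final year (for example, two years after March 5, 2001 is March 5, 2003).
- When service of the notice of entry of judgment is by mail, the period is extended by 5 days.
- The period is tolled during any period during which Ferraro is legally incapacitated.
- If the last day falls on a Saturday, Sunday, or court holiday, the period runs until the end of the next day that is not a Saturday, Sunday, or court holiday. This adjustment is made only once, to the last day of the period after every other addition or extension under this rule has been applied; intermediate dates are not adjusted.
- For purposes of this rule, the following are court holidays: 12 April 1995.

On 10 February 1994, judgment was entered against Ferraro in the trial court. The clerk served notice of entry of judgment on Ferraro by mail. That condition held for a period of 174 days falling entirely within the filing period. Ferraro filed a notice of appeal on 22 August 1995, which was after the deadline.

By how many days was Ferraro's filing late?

1 year after 10 February 1994 is February 10, 1995.
Service was by mail, adding 5 days: February 10, 1995 + 5 days = February 15, 1995.
Tolling adds 174 days: February 15, 1995 + 174 days = August 8, 1995.
August 8, 1995 is a Tuesday and not a court holiday, so no extension applies.
The deadline is August 8, 1995; from August 8, 1995 to August 22, 1995 is 14 days.

14 days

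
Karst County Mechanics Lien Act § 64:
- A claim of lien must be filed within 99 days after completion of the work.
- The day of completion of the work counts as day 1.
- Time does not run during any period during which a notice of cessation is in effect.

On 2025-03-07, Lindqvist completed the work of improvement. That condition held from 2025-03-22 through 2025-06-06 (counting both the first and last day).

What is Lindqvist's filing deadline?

August 29, 2025

Counting 2025-03-07 as day 1, day 99 is June 13, 2025.
From March 22, 2025 through June 6, 2025 inclusive is 77 days; tolling adds 77 days: June 13, 2025 + 77 days = August 29, 2025.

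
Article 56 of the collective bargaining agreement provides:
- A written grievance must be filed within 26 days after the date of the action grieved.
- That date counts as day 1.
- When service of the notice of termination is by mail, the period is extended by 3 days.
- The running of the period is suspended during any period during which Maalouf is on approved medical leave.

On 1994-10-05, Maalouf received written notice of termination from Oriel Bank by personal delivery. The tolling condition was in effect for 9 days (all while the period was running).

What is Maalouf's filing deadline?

Counting 1994-10-05 as day 1, day 26 is October 30, 1994.
Service was not by mail, so no mail extension applies.
Tolling adds 9 days: October 30, 1994 + 9 days = November 8, 1994.

November 8, 1994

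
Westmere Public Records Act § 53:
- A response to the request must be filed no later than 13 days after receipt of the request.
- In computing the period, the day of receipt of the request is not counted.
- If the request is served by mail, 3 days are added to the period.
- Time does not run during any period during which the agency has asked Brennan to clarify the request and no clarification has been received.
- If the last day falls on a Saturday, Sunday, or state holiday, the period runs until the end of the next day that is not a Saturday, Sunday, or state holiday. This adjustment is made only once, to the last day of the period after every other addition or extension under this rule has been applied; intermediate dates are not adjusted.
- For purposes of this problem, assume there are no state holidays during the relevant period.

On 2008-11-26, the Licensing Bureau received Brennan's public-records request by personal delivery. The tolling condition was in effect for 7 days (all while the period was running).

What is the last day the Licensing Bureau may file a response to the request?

December 16, 2008

13 days after 2008-11-26 is December 9, 2008.
Service was not by mail, so no mail extension applies.
Tolling adds 7 days: December 9, 2008 + 7 days = December 16, 2008.
December 16, 2008 is a Tuesday and not a state holiday, so no extension applies.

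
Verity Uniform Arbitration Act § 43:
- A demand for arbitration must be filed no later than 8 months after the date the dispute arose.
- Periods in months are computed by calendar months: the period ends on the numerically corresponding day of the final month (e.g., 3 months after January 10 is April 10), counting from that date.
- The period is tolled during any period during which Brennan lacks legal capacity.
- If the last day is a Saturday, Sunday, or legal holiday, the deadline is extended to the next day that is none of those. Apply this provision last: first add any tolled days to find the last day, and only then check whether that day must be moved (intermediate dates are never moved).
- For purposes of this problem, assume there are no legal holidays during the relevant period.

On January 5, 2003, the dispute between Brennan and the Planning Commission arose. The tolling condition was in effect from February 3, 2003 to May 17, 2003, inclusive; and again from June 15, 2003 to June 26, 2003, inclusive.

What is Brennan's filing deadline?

December 30, 2003

8 months after January 5, 2003 is September 5, 2003.
From February 3, 2003 through May 17, 2003 inclusive is 104 days; tolling adds 104 days: September 5, 2003 + 104 days = December 18, 2003.
From June 15, 2003 through June 26, 2003 inclusive is 12 days; tolling adds 12 days: December 18, 2003 + 12 days = December 30, 2003.
December 30, 2003 is a Tuesday and not a legal holiday, so no extension applies.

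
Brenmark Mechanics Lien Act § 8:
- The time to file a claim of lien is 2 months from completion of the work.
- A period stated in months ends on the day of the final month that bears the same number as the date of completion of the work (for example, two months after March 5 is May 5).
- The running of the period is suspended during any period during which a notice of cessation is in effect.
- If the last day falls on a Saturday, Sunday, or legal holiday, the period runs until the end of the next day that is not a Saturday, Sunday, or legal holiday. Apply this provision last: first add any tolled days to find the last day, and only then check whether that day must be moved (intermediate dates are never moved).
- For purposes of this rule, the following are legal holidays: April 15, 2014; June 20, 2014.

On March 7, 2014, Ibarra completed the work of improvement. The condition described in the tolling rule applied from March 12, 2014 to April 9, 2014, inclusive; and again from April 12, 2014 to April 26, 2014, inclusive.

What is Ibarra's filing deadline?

June 23, 2014

2 months after March 7, 2014 is May 7, 2014.
From March 12, 2014 through April 9, 2014 inclusive is 29 days; tolling adds 29 days: May 7, 2014 + 29 days = June 5, 2014.
From April 12, 2014 through April 26, 2014 inclusive is 15 days; tolling adds 15 days: June 5, 2014 + 15 days = June 20, 2014.
June 20, 2014 is a listed holiday; June 21, 2014 is Saturday; June 22, 2014 is Sunday. The next qualifying day is June 23, 2014.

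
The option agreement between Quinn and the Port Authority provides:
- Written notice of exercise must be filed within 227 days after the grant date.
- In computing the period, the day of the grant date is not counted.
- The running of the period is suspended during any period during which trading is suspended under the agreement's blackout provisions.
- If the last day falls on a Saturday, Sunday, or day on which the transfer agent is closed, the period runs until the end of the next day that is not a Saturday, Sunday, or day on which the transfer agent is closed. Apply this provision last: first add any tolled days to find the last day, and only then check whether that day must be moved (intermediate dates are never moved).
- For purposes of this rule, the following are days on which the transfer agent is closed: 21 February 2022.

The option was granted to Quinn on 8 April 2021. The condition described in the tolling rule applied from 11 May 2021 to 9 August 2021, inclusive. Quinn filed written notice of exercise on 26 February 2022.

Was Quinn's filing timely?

No

227 days after 8 April 2021 is November 21, 2021.
From May 11, 2021 through August 9, 2021 inclusive is 91 days; tolling adds 91 days: November 21, 2021 + 91 days = February 20, 2022.
February 20, 2022 is Sunday; February 21, 2022 is a listed holiday. The next qualifying day is February 22, 2022.
The deadline is February 22, 2022; the filing on February 26, 2022 is after that date.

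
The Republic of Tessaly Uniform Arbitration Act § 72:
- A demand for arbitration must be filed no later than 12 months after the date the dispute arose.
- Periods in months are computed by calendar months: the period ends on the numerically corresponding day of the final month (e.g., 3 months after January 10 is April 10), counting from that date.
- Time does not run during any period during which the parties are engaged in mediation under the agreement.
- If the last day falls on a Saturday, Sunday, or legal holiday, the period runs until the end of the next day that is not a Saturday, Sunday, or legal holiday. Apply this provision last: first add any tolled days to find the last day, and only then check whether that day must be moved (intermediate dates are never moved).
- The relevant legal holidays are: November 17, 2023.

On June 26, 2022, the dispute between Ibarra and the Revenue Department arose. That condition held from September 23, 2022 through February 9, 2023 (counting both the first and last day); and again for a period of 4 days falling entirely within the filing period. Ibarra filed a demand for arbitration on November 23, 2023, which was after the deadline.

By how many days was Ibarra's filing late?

3 days

12 months after June 26, 2022 is June 26, 2023.
From September 23, 2022 through February 9, 2023 inclusive is 140 days; tolling adds 140 days: June 26, 2023 + 140 days = November 13, 2023.
Tolling adds 4 days: November 13, 2023 + 4 days = November 17, 2023.
November 17, 2023 is a listed holiday; November 18, 2023 is Saturday; November 19, 2023 is Sunday. The next qualifying day is November 20, 2023.
The deadline is November 20, 2023; from November 20, 2023 to November 23, 2023 is 3 days.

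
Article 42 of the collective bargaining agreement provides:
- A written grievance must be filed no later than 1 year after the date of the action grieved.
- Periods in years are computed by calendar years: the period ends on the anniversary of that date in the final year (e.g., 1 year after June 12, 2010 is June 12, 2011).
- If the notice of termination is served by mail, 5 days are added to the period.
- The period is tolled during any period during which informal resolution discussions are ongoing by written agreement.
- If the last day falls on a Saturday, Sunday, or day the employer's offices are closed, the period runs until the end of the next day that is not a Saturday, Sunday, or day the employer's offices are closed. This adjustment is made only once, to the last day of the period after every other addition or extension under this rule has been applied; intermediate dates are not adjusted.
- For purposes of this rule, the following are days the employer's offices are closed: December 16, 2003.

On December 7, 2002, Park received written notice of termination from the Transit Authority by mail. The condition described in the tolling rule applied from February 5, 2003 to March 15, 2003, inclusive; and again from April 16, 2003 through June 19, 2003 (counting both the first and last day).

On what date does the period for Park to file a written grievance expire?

1 year after December 7, 2002 is December 7, 2003.
Service was by mail, adding 5 days: December 7, 2003 + 5 days = December 12, 2003.
From February 5, 2003 through March 15, 2003 inclusive is 39 days; tolling adds 39 days: December 12, 2003 + 39 days = January 20, 2004.
From April 16, 2003 through June 19, 2003 inclusive is 65 days; tolling adds 65 days: January 20, 2004 + 65 days = March 25, 2004.
March 25, 2004 is a Thursday and not a day the employer's offices are closed, so no extension applies.

March 25, 2004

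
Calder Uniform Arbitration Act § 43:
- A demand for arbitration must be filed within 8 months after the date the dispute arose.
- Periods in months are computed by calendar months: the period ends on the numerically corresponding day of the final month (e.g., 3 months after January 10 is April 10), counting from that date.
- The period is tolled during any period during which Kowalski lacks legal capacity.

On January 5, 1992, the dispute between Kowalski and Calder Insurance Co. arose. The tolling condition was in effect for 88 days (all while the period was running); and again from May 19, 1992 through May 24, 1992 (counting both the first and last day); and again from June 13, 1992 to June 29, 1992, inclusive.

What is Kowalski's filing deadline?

December 25, 1992

8 months after January 5, 1992 is September 5, 1992.
Tolling adds 88 days: September 5, 1992 + 88 days = December 2, 1992.
From May 19, 1992 through May 24, 1992 inclusive is 6 days; tolling adds 6 days: December 2, 1992 + 6 days = December 8, 1992.
From June 13, 1992 through June 29, 1992 inclusive is 17 days; tolling adds 17 days: December 8, 1992 + 17 days = December 25, 1992.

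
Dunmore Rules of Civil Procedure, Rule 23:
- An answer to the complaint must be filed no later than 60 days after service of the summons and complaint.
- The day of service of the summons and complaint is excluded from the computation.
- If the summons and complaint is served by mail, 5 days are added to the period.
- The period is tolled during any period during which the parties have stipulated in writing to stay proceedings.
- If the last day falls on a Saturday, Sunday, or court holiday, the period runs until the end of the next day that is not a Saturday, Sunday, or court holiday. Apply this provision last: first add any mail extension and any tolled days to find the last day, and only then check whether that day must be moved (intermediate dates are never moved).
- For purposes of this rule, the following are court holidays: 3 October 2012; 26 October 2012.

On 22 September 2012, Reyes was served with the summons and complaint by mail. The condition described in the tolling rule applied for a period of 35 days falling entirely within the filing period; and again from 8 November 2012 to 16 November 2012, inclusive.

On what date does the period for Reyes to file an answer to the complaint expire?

60 days after 22 September 2012 is November 21, 2012.
Service was by mail, adding 5 days: November 21, 2012 + 5 days = November 26, 2012.
Tolling adds 35 days: November 26, 2012 + 35 days = December 31, 2012.
From November 8, 2012 through November 16, 2012 inclusive is 9 days; tolling adds 9 days: December 31, 2012 + 9 days = January 9, 2013.
January 9, 2013 is a Wednesday and not a court holiday, so no extension applies.

January 9, 2013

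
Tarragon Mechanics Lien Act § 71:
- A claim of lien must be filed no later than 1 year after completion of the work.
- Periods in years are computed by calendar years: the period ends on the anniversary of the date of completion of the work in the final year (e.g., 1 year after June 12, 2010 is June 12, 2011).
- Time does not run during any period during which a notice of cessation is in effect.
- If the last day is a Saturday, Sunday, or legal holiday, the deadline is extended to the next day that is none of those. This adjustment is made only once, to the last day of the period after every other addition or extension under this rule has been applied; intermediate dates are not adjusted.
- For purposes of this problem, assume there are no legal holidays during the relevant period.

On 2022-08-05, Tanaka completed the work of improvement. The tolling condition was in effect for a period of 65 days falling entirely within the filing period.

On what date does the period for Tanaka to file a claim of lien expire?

1 year after 2022-08-05 is August 5, 2023.
Tolling adds 65 days: August 5, 2023 + 65 days = October 9, 2023.
October 9, 2023 is a Monday and not a legal holiday, so no extension applies.

October 9, 2023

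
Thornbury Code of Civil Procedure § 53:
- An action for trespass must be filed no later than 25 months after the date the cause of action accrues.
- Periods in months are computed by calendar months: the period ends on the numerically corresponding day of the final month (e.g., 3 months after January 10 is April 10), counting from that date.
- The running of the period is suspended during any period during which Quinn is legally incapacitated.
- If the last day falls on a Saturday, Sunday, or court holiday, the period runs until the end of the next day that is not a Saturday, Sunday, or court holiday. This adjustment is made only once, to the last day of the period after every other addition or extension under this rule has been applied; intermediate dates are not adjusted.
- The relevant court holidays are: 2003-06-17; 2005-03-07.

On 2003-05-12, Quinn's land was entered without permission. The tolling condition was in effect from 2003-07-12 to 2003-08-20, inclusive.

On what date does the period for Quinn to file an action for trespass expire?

July 22, 2005

25 months after 2003-05-12 is June 12, 2005.
From July 12, 2003 through August 20, 2003 inclusive is 40 days; tolling adds 40 days: June 12, 2005 + 40 days = July 22, 2005.
July 22, 2005 is a Friday and not a court holiday, so no extension applies.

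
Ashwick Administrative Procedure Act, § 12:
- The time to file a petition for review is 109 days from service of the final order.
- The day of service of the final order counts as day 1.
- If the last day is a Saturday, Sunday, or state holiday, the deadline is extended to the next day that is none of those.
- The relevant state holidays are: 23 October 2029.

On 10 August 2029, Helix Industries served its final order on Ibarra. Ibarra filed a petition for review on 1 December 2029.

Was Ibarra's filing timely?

No

Counting 10 August 2029 as day 1, day 109 is November 26, 2029.
November 26, 2029 is a Monday and not a state holiday, so no extension applies.
The deadline is November 26, 2029; the filing on December 1, 2029 is after that date.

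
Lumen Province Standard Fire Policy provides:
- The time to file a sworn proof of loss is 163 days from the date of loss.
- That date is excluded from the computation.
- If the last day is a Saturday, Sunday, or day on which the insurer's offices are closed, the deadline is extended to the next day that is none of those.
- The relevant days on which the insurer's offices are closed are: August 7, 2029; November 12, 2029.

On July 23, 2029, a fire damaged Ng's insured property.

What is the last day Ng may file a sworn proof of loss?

January 2, 2030

163 days after July 23, 2029 is January 2, 2030.
January 2, 2030 is a Wednesday and not a day on which the insurer's offices are closed, so no extension applies.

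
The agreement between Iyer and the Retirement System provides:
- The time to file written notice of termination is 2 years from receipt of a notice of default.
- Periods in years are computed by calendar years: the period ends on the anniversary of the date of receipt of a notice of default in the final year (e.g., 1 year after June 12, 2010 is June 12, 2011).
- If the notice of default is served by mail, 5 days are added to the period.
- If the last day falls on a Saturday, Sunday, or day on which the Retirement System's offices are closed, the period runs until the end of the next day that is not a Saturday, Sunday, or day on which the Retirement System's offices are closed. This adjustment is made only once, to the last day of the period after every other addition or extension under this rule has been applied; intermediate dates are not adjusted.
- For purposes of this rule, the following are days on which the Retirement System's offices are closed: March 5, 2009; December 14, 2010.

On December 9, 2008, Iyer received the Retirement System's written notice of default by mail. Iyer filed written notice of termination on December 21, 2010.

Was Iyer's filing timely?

2 years after December 9, 2008 is December 9, 2010.
Service was by mail, adding 5 days: December 9, 2010 + 5 days = December 14, 2010.
December 14, 2010 is a listed holiday. The next qualifying day is December 15, 2010.
The deadline is December 15, 2010; the filing on December 21, 2010 is after that date.

No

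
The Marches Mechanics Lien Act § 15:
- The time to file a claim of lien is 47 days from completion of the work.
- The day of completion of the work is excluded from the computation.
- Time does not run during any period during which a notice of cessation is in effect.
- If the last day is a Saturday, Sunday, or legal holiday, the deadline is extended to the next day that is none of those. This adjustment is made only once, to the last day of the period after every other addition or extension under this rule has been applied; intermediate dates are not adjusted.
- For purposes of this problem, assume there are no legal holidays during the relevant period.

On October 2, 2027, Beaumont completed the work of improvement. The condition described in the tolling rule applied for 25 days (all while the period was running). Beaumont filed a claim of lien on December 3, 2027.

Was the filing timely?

Yes

47 days after October 2, 2027 is November 18, 2027.
Tolling adds 25 days: November 18, 2027 + 25 days = December 13, 2027.
December 13, 2027 is a Monday and not a legal holiday, so no extension applies.
The deadline is December 13, 2027; the filing on December 3, 2027 is on or before that date.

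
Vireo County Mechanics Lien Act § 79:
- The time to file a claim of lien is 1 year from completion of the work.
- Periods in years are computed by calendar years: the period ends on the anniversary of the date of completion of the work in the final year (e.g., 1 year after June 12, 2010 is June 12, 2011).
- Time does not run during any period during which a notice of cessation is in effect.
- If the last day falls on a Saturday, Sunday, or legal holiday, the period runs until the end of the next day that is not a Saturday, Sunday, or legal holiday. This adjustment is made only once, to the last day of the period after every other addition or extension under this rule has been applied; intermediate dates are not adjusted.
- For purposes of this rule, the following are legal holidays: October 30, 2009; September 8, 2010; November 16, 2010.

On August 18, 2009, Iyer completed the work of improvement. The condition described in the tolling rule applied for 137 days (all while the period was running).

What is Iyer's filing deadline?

1 year after August 18, 2009 is August 18, 2010.
Tolling adds 137 days: August 18, 2010 + 137 days = January 2, 2011.
January 2, 2011 is Sunday. The next qualifying day is January 3, 2011.

January 3, 2011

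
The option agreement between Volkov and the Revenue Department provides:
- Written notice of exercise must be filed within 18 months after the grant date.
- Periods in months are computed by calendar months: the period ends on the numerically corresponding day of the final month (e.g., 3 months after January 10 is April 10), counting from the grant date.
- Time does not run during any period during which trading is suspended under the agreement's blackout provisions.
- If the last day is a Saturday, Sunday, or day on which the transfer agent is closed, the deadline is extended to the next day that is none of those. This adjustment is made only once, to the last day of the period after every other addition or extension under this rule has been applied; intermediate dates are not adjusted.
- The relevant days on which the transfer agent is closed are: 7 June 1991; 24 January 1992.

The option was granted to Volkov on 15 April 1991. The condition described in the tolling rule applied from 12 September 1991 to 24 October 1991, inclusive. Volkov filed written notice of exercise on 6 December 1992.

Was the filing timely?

No

18 months after 15 April 1991 is October 15, 1992.
From September 12, 1991 through October 24, 1991 inclusive is 43 days; tolling adds 43 days: October 15, 1992 + 43 days = November 27, 1992.
November 27, 1992 is a Friday and not a day on which the transfer agent is closed, so no extension applies.
The deadline is November 27, 1992; the filing on December 6, 1992 is after that date.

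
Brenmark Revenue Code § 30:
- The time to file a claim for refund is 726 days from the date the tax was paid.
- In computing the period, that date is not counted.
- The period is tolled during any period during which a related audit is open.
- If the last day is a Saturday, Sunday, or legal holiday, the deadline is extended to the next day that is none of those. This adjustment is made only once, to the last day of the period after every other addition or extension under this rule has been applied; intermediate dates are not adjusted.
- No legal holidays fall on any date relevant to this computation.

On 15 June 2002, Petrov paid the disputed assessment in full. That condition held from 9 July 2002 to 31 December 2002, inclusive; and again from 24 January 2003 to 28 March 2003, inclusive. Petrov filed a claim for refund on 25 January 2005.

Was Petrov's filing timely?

726 days after 15 June 2002 is June 10, 2004.
From July 9, 2002 through December 31, 2002 inclusive is 176 days; tolling adds 176 days: June 10, 2004 + 176 days = December 3, 2004.
From January 24, 2003 through March 28, 2003 inclusive is 64 days; tolling adds 64 days: December 3, 2004 + 64 days = February 5, 2005.
February 5, 2005 is Saturday; February 6, 2005 is Sunday. The next qualifying day is February 7, 2005.
The deadline is February 7, 2005; the filing on January 25, 2005 is on or before that date.

Yes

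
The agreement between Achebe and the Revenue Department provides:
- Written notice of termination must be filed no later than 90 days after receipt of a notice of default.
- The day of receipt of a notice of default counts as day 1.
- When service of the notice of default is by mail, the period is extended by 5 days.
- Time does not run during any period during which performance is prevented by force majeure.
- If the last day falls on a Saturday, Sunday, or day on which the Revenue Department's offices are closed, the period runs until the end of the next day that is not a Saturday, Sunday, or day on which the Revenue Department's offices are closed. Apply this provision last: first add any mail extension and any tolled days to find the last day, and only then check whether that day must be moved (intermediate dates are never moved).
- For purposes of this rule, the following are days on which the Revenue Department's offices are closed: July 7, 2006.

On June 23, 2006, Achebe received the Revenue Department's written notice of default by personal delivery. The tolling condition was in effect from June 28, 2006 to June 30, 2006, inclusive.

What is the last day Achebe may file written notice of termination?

Counting June 23, 2006 as day 1, day 90 is September 20, 2006.
Service was not by mail, so no mail extension applies.
From June 28, 2006 through June 30, 2006 inclusive is 3 days; tolling adds 3 days: September 20, 2006 + 3 days = September 23, 2006.
September 23, 2006 is Saturday; September 24, 2006 is Sunday. The next qualifying day is September 25, 2006.

September 25, 2006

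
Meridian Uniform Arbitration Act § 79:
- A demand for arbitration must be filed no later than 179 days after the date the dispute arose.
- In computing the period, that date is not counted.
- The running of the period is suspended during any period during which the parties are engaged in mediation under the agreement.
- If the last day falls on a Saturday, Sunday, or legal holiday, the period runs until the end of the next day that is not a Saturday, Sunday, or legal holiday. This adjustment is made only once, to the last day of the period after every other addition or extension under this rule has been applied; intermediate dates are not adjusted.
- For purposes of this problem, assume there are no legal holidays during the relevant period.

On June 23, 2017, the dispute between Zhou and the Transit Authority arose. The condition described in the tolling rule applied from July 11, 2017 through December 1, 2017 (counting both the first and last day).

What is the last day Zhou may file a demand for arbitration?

May 14, 2018

179 days after June 23, 2017 is December 19, 2017.
From July 11, 2017 through December 1, 2017 inclusive is 144 days; tolling adds 144 days: December 19, 2017 + 144 days = May 12, 2018.
May 12, 2018 is Saturday; May 13, 2018 is Sunday. The next qualifying day is May 14, 2018.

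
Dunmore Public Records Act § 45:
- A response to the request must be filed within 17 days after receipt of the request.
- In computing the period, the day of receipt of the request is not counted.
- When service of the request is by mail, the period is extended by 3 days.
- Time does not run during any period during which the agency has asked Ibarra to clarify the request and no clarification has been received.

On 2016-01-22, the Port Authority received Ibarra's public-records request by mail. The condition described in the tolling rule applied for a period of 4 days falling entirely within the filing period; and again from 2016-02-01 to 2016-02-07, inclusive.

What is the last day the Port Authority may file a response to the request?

February 22, 2016

17 days after 2016-01-22 is February 8, 2016.
Service was by mail, adding 3 days: February 8, 2016 + 3 days = February 11, 2016.
Tolling adds 4 days: February 11, 2016 + 4 days = February 15, 2016.
From February 1, 2016 through February 7, 2016 inclusive is 7 days; tolling adds 7 days: February 15, 2016 + 7 days = February 22, 2016.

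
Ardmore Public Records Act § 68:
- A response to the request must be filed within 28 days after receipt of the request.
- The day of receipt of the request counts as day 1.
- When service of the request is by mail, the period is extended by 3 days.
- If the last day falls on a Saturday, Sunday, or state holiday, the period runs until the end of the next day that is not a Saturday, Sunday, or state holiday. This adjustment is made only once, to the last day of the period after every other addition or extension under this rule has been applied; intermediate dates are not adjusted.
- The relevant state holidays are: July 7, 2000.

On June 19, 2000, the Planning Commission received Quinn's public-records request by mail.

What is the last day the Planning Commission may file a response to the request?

Counting June 19, 2000 as day 1, day 28 is July 16, 2000.
Service was by mail, adding 3 days: July 16, 2000 + 3 days = July 19, 2000.
July 19, 2000 is a Wednesday and not a state holiday, so no extension applies.

July 19, 2000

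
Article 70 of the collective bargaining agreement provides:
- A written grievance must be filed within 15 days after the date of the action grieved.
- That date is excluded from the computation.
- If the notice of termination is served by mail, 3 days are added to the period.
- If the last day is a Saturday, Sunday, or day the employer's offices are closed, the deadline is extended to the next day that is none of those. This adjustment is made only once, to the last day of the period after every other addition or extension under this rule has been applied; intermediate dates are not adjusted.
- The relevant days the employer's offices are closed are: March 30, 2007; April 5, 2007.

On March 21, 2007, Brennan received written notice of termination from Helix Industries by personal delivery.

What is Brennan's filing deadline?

15 days after March 21, 2007 is April 5, 2007.
Service was not by mail, so no mail extension applies.
April 5, 2007 is a listed holiday. The next qualifying day is April 6, 2007.

April 6, 2007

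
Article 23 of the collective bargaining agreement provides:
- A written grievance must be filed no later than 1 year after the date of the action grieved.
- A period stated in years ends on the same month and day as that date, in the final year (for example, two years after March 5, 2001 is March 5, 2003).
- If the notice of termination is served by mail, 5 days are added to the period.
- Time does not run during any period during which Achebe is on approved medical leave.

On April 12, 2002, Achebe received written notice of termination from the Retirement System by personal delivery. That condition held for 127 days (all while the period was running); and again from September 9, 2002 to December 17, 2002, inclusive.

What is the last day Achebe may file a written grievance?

1 year after April 12, 2002 is April 12, 2003.
Service was not by mail, so no mail extension applies.
Tolling adds 127 days: April 12, 2003 + 127 days = August 17, 2003.
From September 9, 2002 through December 17, 2002 inclusive is 100 days; tolling adds 100 days: August 17, 2003 + 100 days = November 25, 2003.

November 25, 2003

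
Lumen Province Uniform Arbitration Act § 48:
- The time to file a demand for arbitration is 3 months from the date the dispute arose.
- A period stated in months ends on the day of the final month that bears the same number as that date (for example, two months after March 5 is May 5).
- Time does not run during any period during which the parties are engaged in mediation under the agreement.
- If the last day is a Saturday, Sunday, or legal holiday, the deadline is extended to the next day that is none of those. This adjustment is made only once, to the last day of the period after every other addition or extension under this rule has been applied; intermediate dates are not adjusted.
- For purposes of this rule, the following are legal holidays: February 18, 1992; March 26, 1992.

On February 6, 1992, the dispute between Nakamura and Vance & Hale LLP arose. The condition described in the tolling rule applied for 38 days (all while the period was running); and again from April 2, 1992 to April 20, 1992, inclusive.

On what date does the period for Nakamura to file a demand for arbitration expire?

3 months after February 6, 1992 is May 6, 1992.
Tolling adds 38 days: May 6, 1992 + 38 days = June 13, 1992.
From April 2, 1992 through April 20, 1992 inclusive is 19 days; tolling adds 19 days: June 13, 1992 + 19 days = July 2, 1992.
July 2, 1992 is a Thursday and not a legal holiday, so no extension applies.

July 2, 1992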